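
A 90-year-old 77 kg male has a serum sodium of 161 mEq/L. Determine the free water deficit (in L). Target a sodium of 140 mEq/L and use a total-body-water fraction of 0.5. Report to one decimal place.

5.8 L

TBW = 0.5 · 77 = 38.5 L
Free water deficit = TBW · (Na/140 − 1)
= 38.5 · (161/140 − 1)
= 38.5 · 0.15
= 5.77 L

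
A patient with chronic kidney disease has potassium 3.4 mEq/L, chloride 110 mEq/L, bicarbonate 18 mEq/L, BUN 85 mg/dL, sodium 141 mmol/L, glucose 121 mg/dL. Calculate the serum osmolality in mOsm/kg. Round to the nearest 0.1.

319.1 mOsm/kg

Calculated osmolality = 2·Na + glucose/18 + BUN/2.8
= 2·141 + 121/18 + 85/2.8
= 282 + 6.72 + 30.36
= 319.08 mOsm/kg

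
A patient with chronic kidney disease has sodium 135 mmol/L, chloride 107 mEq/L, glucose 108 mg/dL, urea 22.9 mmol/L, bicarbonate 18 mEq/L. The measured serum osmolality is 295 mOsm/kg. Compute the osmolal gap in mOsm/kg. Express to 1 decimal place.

-3.9 mOsm/kg

Calculated osmolality = 2·Na + glucose/18 + urea
= 2·135 + 108/18 + 22.9
= 270 + 6 + 22.90
= 298.9 mOsm/kg ≈ 298.9 mOsm/kg
Osmolar gap = measured − calculated = 295 − 298.9 = -3.9 mOsm/kg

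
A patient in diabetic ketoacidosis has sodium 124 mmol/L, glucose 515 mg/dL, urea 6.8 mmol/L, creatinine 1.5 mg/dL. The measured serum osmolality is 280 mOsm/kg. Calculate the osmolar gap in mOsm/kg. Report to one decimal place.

-3.4 mOsm/kg

Calculated osmolality = 2·Na + glucose/18 + urea
= 2·124 + 515/18 + 6.8
= 248 + 28.61 + 6.80
= 283.41 mOsm/kg ≈ 283.4 mOsm/kg
Osmolar gap = measured − calculated = 280 − 283.4 = -3.4 mOsm/kg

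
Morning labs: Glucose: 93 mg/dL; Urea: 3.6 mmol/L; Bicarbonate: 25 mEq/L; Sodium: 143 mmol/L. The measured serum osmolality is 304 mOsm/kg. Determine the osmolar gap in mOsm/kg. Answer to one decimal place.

9.2 mOsm/kg

Calculated osmolality = 2·Na + glucose/18 + urea
= 2·143 + 93/18 + 3.6
= 286 + 5.17 + 3.60
= 294.77 mOsm/kg ≈ 294.8 mOsm/kg
Osmolar gap = measured − calculated = 304 − 294.8 = 9.2 mOsm/kg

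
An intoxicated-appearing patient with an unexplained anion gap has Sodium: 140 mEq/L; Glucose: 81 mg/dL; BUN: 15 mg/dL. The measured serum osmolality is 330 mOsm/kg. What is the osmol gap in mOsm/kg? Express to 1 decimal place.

40.1 mOsm/kg

Calculated osmolality = 2·Na + glucose/18 + BUN/2.8
= 2·140 + 81/18 + 15/2.8
= 280 + 4.50 + 5.36
= 289.86 mOsm/kg ≈ 289.9 mOsm/kg
Osmolar gap = measured − calculated = 330 − 289.9 = 40.1 mOsm/kg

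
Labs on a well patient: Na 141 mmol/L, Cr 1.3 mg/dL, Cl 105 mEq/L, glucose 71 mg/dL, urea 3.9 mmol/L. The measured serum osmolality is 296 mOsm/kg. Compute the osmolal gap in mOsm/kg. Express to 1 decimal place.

Calculated osmolality = 2·Na + glucose/18 + urea
= 2·141 + 71/18 + 3.9
= 282 + 3.94 + 3.90
= 289.84 mOsm/kg ≈ 289.8 mOsm/kg
Osmolar gap = measured − calculated = 296 − 289.8 = 6.2 mOsm/kg

6.2 mOsm/kg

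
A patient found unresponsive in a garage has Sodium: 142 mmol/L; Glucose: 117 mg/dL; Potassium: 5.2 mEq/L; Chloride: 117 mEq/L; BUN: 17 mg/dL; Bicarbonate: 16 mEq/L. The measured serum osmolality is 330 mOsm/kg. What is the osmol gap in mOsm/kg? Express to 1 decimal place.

33.4 mOsm/kg

Calculated osmolality = 2·Na + glucose/18 + BUN/2.8
= 2·142 + 117/18 + 17/2.8
= 284 + 6.50 + 6.07
= 296.57 mOsm/kg ≈ 296.6 mOsm/kg
Osmolar gap = measured − calculated = 330 − 296.6 = 33.4 mOsm/kg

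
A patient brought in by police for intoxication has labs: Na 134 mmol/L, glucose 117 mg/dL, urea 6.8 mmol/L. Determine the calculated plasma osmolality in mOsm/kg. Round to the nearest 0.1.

281.3 mOsm/kg

Calculated osmolality = 2·Na + glucose/18 + urea
= 2·134 + 117/18 + 6.8
= 268 + 6.50 + 6.80
= 281.3 mOsm/kg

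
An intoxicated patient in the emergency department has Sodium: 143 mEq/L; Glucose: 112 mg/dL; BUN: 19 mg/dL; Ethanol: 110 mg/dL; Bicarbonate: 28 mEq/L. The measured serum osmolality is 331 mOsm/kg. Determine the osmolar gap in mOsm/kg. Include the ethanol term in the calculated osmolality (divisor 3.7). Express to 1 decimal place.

Calculated osmolality = 2·Na + glucose/18 + BUN/2.8 + ethanol/3.7
= 2·143 + 112/18 + 19/2.8 + 110/3.7
= 286 + 6.22 + 6.79 + 29.73
= 328.74 mOsm/kg ≈ 328.7 mOsm/kg
Osmolar gap = measured − calculated = 331 − 328.7 = 2.3 mOsm/kg

2.3 mOsm/kg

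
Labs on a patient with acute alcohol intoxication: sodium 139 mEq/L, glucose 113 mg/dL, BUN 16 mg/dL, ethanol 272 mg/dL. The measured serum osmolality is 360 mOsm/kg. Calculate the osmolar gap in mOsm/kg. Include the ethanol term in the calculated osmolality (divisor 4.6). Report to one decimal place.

Calculated osmolality = 2·Na + glucose/18 + BUN/2.8 + ethanol/4.6
= 2·139 + 113/18 + 16/2.8 + 272/4.6
= 278 + 6.28 + 5.71 + 59.13
= 349.12 mOsm/kg ≈ 349.1 mOsm/kg
Osmolar gap = measured − calculated = 360 − 349.1 = 10.9 mOsm/kg

10.9 mOsm/kg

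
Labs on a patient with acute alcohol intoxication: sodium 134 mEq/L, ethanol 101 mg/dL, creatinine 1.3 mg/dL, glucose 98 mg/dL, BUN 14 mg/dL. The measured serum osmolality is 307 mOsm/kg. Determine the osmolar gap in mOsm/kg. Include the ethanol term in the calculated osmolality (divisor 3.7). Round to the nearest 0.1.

1.3 mOsm/kg

Calculated osmolality = 2·Na + glucose/18 + BUN/2.8 + ethanol/3.7
= 2·134 + 98/18 + 14/2.8 + 101/3.7
= 268 + 5.44 + 5 + 27.30
= 305.74 mOsm/kg ≈ 305.7 mOsm/kg
Osmolar gap = measured − calculated = 307 − 305.7 = 1.3 mOsm/kg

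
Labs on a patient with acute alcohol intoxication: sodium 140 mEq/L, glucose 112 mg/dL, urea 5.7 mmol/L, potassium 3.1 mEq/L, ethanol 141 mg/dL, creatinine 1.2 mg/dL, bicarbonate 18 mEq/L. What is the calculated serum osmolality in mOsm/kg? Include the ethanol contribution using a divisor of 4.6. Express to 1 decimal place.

Calculated osmolality = 2·Na + glucose/18 + urea + ethanol/4.6
= 2·140 + 112/18 + 5.7 + 141/4.6
= 280 + 6.22 + 5.70 + 30.65
= 322.57 mOsm/kg

322.6 mOsm/kg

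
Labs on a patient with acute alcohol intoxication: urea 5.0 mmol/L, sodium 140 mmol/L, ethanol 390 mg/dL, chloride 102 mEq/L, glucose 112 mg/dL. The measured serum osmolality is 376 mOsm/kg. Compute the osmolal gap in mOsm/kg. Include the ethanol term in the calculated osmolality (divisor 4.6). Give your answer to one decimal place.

Calculated osmolality = 2·Na + glucose/18 + urea + ethanol/4.6
= 2·140 + 112/18 + 5 + 390/4.6
= 280 + 6.22 + 5 + 84.78
= 376 mOsm/kg ≈ 376.0 mOsm/kg
Osmolar gap = measured − calculated = 376 − 376.0 = 0.0 mOsm/kg

0.0 mOsm/kg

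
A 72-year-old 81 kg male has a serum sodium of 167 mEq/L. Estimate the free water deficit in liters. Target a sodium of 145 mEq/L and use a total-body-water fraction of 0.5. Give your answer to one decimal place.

6.1 L

TBW = 0.5 · 81 = 40.5 L
Free water deficit = TBW · (Na/145 − 1)
= 40.5 · (167/145 − 1)
= 40.5 · 0.1517
= 6.14 L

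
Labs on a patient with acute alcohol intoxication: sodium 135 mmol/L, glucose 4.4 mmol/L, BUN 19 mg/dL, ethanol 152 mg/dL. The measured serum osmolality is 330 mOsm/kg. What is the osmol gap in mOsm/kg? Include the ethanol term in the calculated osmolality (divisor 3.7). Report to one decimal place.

Calculated osmolality = 2·Na + glucose + BUN/2.8 + ethanol/3.7
= 2·135 + 4.4 + 19/2.8 + 152/3.7
= 270 + 4.40 + 6.79 + 41.08
= 322.27 mOsm/kg ≈ 322.3 mOsm/kg
Osmolar gap = measured − calculated = 330 − 322.3 = 7.7 mOsm/kg

7.7 mOsm/kg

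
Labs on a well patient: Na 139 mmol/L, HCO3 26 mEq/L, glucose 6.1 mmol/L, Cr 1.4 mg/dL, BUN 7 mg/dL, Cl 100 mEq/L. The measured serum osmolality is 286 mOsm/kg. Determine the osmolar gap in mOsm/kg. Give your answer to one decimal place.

-0.6 mOsm/kg

Calculated osmolality = 2·Na + glucose + BUN/2.8
= 2·139 + 6.1 + 7/2.8
= 278 + 6.10 + 2.50
= 286.6 mOsm/kg ≈ 286.6 mOsm/kg
Osmolar gap = measured − calculated = 286 − 286.6 = -0.6 mOsm/kg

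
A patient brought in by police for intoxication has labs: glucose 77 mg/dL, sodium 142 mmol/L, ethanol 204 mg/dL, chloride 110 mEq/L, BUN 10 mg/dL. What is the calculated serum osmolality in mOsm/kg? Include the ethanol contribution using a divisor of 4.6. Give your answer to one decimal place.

Calculated osmolality = 2·Na + glucose/18 + BUN/2.8 + ethanol/4.6
= 2·142 + 77/18 + 10/2.8 + 204/4.6
= 284 + 4.28 + 3.57 + 44.35
= 336.2 mOsm/kg

336.2 mOsm/kg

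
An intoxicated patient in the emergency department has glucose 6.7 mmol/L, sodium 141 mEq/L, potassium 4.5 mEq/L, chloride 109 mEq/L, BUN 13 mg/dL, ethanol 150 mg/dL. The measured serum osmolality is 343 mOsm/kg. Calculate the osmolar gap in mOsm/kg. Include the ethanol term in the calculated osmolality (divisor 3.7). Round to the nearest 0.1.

Calculated osmolality = 2·Na + glucose + BUN/2.8 + ethanol/3.7
= 2·141 + 6.7 + 13/2.8 + 150/3.7
= 282 + 6.70 + 4.64 + 40.54
= 333.88 mOsm/kg ≈ 333.9 mOsm/kg
Osmolar gap = measured − calculated = 343 − 333.9 = 9.1 mOsm/kg

9.1 mOsm/kg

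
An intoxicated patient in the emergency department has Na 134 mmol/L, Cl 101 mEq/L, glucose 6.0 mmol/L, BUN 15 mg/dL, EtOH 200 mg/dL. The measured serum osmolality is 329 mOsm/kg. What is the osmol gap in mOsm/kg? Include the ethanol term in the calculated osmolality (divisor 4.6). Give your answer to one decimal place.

Calculated osmolality = 2·Na + glucose + BUN/2.8 + ethanol/4.6
= 2·134 + 6 + 15/2.8 + 200/4.6
= 268 + 6 + 5.36 + 43.48
= 322.84 mOsm/kg ≈ 322.8 mOsm/kg
Osmolar gap = measured − calculated = 329 − 322.8 = 6.2 mOsm/kg

6.2 mOsm/kg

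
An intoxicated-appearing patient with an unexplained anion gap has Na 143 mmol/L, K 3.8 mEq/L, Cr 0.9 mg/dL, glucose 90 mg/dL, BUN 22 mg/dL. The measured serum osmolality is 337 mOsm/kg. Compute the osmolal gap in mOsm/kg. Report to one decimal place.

38.1 mOsm/kg

Calculated osmolality = 2·Na + glucose/18 + BUN/2.8
= 2·143 + 90/18 + 22/2.8
= 286 + 5 + 7.86
= 298.86 mOsm/kg ≈ 298.9 mOsm/kg
Osmolar gap = measured − calculated = 337 − 298.9 = 38.1 mOsm/kg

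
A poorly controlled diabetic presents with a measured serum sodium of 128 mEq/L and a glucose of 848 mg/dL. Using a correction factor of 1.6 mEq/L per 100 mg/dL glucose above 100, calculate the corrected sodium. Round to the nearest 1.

140 mEq/L

Corrected Na = measured Na + 1.6 · (glucose − 100)/100
= 128 + 1.6 · (848 − 100)/100
= 128 + 12
= 140 mEq/L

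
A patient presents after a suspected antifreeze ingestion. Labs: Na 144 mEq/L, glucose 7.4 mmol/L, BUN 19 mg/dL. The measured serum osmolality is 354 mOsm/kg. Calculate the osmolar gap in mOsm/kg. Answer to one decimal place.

Calculated osmolality = 2·Na + glucose + BUN/2.8
= 2·144 + 7.4 + 19/2.8
= 288 + 7.40 + 6.79
= 302.19 mOsm/kg ≈ 302.2 mOsm/kg
Osmolar gap = measured − calculated = 354 − 302.2 = 51.8 mOsm/kg

51.8 mOsm/kg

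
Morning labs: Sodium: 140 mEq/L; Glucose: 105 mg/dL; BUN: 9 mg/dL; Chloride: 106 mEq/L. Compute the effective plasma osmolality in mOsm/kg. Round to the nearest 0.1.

285.8 mOsm/kg

Effective osmolality excludes urea (freely permeant across cell membranes):
2·Na + glucose/18
= 2·140 + 105/18
= 280 + 5.83
= 285.83 mOsm/kg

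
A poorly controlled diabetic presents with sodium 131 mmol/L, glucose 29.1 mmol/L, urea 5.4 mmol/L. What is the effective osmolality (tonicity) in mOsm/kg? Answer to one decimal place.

Effective osmolality excludes urea (freely permeant across cell membranes):
2·Na + glucose
= 2·131 + 29.1
= 262 + 29.1
= 291.1 mOsm/kg

291.1 mOsm/kg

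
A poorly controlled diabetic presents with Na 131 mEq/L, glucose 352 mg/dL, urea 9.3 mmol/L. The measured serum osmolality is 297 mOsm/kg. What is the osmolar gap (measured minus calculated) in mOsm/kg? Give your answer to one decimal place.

Calculated osmolality = 2·Na + glucose/18 + urea
= 2·131 + 352/18 + 9.3
= 262 + 19.56 + 9.30
= 290.86 mOsm/kg ≈ 290.9 mOsm/kg
Osmolar gap = measured − calculated = 297 − 290.9 = 6.1 mOsm/kg

6.1 mOsm/kg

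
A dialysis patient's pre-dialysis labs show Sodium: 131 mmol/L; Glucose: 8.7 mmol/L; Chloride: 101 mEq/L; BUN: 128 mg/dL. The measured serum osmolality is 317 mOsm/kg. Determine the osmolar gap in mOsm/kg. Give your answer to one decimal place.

Calculated osmolality = 2·Na + glucose + BUN/2.8
= 2·131 + 8.7 + 128/2.8
= 262 + 8.70 + 45.71
= 316.41 mOsm/kg ≈ 316.4 mOsm/kg
Osmolar gap = measured − calculated = 317 − 316.4 = 0.6 mOsm/kg

0.6 mOsm/kg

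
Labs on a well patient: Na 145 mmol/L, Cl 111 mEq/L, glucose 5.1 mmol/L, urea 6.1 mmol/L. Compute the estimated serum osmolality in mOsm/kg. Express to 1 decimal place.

Calculated osmolality = 2·Na + glucose + urea
= 2·145 + 5.1 + 6.1
= 290 + 5.10 + 6.10
= 301.2 mOsm/kg

301.2 mOsm/kg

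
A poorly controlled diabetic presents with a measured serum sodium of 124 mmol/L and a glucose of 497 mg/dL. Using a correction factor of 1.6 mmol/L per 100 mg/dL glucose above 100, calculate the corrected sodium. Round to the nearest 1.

130 mmol/L

Corrected Na = measured Na + 1.6 · (glucose − 100)/100
= 124 + 1.6 · (497 − 100)/100
= 124 + 6.4
= 130.4 mmol/L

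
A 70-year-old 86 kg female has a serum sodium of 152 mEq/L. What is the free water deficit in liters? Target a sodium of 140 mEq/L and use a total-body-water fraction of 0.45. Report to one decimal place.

3.3 L

TBW = 0.45 · 86 = 38.7 L
Free water deficit = TBW · (Na/140 − 1)
= 38.7 · (152/140 − 1)
= 38.7 · 0.0857
= 3.32 L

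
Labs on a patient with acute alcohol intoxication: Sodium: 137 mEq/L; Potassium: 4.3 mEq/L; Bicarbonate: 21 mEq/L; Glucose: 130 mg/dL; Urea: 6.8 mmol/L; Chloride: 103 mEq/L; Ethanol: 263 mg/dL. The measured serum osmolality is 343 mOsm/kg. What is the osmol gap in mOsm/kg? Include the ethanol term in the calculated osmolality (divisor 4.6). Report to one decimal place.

-2.2 mOsm/kg

Calculated osmolality = 2·Na + glucose/18 + urea + ethanol/4.6
= 2·137 + 130/18 + 6.8 + 263/4.6
= 274 + 7.22 + 6.80 + 57.17
= 345.19 mOsm/kg ≈ 345.2 mOsm/kg
Osmolar gap = measured − calculated = 343 − 345.2 = -2.2 mOsm/kg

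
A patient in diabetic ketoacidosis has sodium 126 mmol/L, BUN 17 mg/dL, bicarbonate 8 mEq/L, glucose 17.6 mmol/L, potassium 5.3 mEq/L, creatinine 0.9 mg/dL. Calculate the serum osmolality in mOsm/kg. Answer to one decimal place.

Calculated osmolality = 2·Na + glucose + BUN/2.8
= 2·126 + 17.6 + 17/2.8
= 252 + 17.60 + 6.07
= 275.67 mOsm/kg

275.7 mOsm/kg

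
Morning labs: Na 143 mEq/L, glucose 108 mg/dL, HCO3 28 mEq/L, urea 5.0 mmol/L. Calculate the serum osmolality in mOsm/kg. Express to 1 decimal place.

297.0 mOsm/kg

Calculated osmolality = 2·Na + glucose/18 + urea
= 2·143 + 108/18 + 5
= 286 + 6 + 5
= 297 mOsm/kg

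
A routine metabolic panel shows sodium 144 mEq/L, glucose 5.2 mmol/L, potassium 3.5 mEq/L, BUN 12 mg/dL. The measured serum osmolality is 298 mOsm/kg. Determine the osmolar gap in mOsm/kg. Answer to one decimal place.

Calculated osmolality = 2·Na + glucose + BUN/2.8
= 2·144 + 5.2 + 12/2.8
= 288 + 5.20 + 4.29
= 297.49 mOsm/kg ≈ 297.5 mOsm/kg
Osmolar gap = measured − calculated = 298 − 297.5 = 0.5 mOsm/kg

0.5 mOsm/kg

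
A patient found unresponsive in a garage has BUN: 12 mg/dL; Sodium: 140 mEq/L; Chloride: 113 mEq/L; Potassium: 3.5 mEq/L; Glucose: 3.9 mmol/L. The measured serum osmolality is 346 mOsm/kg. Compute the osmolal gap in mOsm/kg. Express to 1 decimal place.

Calculated osmolality = 2·Na + glucose + BUN/2.8
= 2·140 + 3.9 + 12/2.8
= 280 + 3.90 + 4.29
= 288.19 mOsm/kg ≈ 288.2 mOsm/kg
Osmolar gap = measured − calculated = 346 − 288.2 = 57.8 mOsm/kg

57.8 mOsm/kg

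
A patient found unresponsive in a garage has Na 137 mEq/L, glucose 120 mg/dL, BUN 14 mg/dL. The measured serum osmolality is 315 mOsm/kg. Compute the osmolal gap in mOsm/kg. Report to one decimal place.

Calculated osmolality = 2·Na + glucose/18 + BUN/2.8
= 2·137 + 120/18 + 14/2.8
= 274 + 6.67 + 5
= 285.67 mOsm/kg ≈ 285.7 mOsm/kg
Osmolar gap = measured − calculated = 315 − 285.7 = 29.3 mOsm/kg

29.3 mOsm/kg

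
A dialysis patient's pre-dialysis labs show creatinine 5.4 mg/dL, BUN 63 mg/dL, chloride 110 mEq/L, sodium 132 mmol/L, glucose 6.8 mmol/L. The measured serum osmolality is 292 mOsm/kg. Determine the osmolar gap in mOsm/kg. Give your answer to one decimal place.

-1.3 mOsm/kg

Calculated osmolality = 2·Na + glucose + BUN/2.8
= 2·132 + 6.8 + 63/2.8
= 264 + 6.80 + 22.50
= 293.3 mOsm/kg ≈ 293.3 mOsm/kg
Osmolar gap = measured − calculated = 292 − 293.3 = -1.3 mOsm/kg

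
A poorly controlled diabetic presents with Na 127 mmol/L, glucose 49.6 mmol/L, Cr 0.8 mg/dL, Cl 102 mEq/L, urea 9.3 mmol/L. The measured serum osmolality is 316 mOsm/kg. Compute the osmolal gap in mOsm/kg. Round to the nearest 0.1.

Calculated osmolality = 2·Na + glucose + urea
= 2·127 + 49.6 + 9.3
= 254 + 49.60 + 9.30
= 312.9 mOsm/kg ≈ 312.9 mOsm/kg
Osmolar gap = measured − calculated = 316 − 312.9 = 3.1 mOsm/kg

3.1 mOsm/kg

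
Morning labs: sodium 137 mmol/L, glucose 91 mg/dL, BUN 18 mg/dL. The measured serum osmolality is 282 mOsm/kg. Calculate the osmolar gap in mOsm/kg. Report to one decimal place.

-3.5 mOsm/kg

Calculated osmolality = 2·Na + glucose/18 + BUN/2.8
= 2·137 + 91/18 + 18/2.8
= 274 + 5.06 + 6.43
= 285.49 mOsm/kg ≈ 285.5 mOsm/kg
Osmolar gap = measured − calculated = 282 − 285.5 = -3.5 mOsm/kg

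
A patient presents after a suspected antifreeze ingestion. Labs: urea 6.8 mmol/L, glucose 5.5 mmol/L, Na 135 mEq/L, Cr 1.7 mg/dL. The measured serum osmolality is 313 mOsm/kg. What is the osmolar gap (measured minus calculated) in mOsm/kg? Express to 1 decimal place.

Calculated osmolality = 2·Na + glucose + urea
= 2·135 + 5.5 + 6.8
= 270 + 5.50 + 6.80
= 282.3 mOsm/kg ≈ 282.3 mOsm/kg
Osmolar gap = measured − calculated = 313 − 282.3 = 30.7 mOsm/kg

30.7 mOsm/kg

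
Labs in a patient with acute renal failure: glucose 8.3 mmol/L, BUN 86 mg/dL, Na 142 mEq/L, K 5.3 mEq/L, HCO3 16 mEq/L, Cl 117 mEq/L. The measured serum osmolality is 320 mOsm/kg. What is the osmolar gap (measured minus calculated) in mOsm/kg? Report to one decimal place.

Calculated osmolality = 2·Na + glucose + BUN/2.8
= 2·142 + 8.3 + 86/2.8
= 284 + 8.30 + 30.71
= 323.01 mOsm/kg ≈ 323.0 mOsm/kg
Osmolar gap = measured − calculated = 320 − 323.0 = -3.0 mOsm/kg

-3.0 mOsm/kg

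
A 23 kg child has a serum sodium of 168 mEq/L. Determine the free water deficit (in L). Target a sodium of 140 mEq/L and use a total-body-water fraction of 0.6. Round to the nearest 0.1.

TBW = 0.6 · 23 = 13.8 L
Free water deficit = TBW · (Na/140 − 1)
= 13.8 · (168/140 − 1)
= 13.8 · 0.2
= 2.76 L

2.8 L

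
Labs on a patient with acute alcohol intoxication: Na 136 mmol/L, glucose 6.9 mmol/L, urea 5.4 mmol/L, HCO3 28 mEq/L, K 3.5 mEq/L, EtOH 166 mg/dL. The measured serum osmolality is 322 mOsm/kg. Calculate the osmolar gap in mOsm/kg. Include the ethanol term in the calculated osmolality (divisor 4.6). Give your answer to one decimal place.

Calculated osmolality = 2·Na + glucose + urea + ethanol/4.6
= 2·136 + 6.9 + 5.4 + 166/4.6
= 272 + 6.90 + 5.40 + 36.09
= 320.39 mOsm/kg ≈ 320.4 mOsm/kg
Osmolar gap = measured − calculated = 322 − 320.4 = 1.6 mOsm/kg

1.6 mOsm/kg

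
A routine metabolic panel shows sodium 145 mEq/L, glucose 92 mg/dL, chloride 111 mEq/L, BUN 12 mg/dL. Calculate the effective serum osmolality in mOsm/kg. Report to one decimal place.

295.1 mOsm/kg

Effective osmolality excludes urea (freely permeant across cell membranes):
2·Na + glucose/18
= 2·145 + 92/18
= 290 + 5.11
= 295.11 mOsm/kg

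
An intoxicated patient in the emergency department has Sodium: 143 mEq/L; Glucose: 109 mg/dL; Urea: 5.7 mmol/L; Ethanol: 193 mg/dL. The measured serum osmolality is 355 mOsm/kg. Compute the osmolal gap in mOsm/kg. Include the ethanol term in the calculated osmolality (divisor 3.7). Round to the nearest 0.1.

Calculated osmolality = 2·Na + glucose/18 + urea + ethanol/3.7
= 2·143 + 109/18 + 5.7 + 193/3.7
= 286 + 6.06 + 5.70 + 52.16
= 349.92 mOsm/kg ≈ 349.9 mOsm/kg
Osmolar gap = measured − calculated = 355 − 349.9 = 5.1 mOsm/kg

5.1 mOsm/kg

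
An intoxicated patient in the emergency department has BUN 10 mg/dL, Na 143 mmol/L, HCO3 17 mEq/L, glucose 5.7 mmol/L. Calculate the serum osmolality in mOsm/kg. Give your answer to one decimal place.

Calculated osmolality = 2·Na + glucose + BUN/2.8
= 2·143 + 5.7 + 10/2.8
= 286 + 5.70 + 3.57
= 295.27 mOsm/kg

295.3 mOsm/kg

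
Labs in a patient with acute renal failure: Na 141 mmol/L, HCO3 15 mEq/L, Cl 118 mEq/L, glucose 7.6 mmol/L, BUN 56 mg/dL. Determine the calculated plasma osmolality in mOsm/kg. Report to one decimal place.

309.6 mOsm/kg

Calculated osmolality = 2·Na + glucose + BUN/2.8
= 2·141 + 7.6 + 56/2.8
= 282 + 7.60 + 20
= 309.6 mOsm/kg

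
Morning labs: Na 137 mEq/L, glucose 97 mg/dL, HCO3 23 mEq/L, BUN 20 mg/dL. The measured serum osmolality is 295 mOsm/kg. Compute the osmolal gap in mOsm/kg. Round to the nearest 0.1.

8.5 mOsm/kg

Calculated osmolality = 2·Na + glucose/18 + BUN/2.8
= 2·137 + 97/18 + 20/2.8
= 274 + 5.39 + 7.14
= 286.53 mOsm/kg ≈ 286.5 mOsm/kg
Osmolar gap = measured − calculated = 295 − 286.5 = 8.5 mOsm/kg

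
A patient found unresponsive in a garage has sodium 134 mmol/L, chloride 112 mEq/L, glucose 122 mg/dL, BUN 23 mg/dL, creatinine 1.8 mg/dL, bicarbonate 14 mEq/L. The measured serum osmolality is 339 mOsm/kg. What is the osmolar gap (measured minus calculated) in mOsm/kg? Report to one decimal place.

Calculated osmolality = 2·Na + glucose/18 + BUN/2.8
= 2·134 + 122/18 + 23/2.8
= 268 + 6.78 + 8.21
= 282.99 mOsm/kg ≈ 283.0 mOsm/kg
Osmolar gap = measured − calculated = 339 − 283.0 = 56.0 mOsm/kg

56.0 mOsm/kg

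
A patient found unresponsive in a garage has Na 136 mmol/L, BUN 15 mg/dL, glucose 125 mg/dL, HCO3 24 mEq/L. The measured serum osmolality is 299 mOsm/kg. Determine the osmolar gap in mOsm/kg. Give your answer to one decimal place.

Calculated osmolality = 2·Na + glucose/18 + BUN/2.8
= 2·136 + 125/18 + 15/2.8
= 272 + 6.94 + 5.36
= 284.3 mOsm/kg ≈ 284.3 mOsm/kg
Osmolar gap = measured − calculated = 299 − 284.3 = 14.7 mOsm/kg

14.7 mOsm/kg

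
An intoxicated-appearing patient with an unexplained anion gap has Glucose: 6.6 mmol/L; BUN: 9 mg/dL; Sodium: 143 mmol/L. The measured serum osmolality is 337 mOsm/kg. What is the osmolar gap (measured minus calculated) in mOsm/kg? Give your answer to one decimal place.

Calculated osmolality = 2·Na + glucose + BUN/2.8
= 2·143 + 6.6 + 9/2.8
= 286 + 6.60 + 3.21
= 295.81 mOsm/kg ≈ 295.8 mOsm/kg
Osmolar gap = measured − calculated = 337 − 295.8 = 41.2 mOsm/kg

41.2 mOsm/kg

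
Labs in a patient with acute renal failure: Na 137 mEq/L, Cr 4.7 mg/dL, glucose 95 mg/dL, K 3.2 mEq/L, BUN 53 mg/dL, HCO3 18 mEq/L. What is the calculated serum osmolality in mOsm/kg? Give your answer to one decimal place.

Calculated osmolality = 2·Na + glucose/18 + BUN/2.8
= 2·137 + 95/18 + 53/2.8
= 274 + 5.28 + 18.93
= 298.21 mOsm/kg

298.2 mOsm/kg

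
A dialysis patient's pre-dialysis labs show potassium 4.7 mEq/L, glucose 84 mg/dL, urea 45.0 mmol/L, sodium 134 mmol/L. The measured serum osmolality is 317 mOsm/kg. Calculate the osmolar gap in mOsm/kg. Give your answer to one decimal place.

Calculated osmolality = 2·Na + glucose/18 + urea
= 2·134 + 84/18 + 45
= 268 + 4.67 + 45
= 317.67 mOsm/kg ≈ 317.7 mOsm/kg
Osmolar gap = measured − calculated = 317 − 317.7 = -0.7 mOsm/kg

-0.7 mOsm/kg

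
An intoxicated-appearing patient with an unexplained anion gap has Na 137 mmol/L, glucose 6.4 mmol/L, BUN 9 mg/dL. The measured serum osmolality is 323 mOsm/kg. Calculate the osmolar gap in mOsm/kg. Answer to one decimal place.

39.4 mOsm/kg

Calculated osmolality = 2·Na + glucose + BUN/2.8
= 2·137 + 6.4 + 9/2.8
= 274 + 6.40 + 3.21
= 283.61 mOsm/kg ≈ 283.6 mOsm/kg
Osmolar gap = measured − calculated = 323 − 283.6 = 39.4 mOsm/kg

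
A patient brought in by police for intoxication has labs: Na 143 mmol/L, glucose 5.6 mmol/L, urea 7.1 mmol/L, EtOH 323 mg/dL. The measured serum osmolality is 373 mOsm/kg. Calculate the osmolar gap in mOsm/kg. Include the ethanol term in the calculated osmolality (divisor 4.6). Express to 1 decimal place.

Calculated osmolality = 2·Na + glucose + urea + ethanol/4.6
= 2·143 + 5.6 + 7.1 + 323/4.6
= 286 + 5.60 + 7.10 + 70.22
= 368.92 mOsm/kg ≈ 368.9 mOsm/kg
Osmolar gap = measured − calculated = 373 − 368.9 = 4.1 mOsm/kg

4.1 mOsm/kg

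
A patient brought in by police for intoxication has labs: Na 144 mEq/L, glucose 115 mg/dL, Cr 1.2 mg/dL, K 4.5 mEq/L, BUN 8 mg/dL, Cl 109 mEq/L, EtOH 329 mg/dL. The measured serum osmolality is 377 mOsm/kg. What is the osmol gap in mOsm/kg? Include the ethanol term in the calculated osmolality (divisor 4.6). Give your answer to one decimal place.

Calculated osmolality = 2·Na + glucose/18 + BUN/2.8 + ethanol/4.6
= 2·144 + 115/18 + 8/2.8 + 329/4.6
= 288 + 6.39 + 2.86 + 71.52
= 368.77 mOsm/kg ≈ 368.8 mOsm/kg
Osmolar gap = measured − calculated = 377 − 368.8 = 8.2 mOsm/kg

8.2 mOsm/kg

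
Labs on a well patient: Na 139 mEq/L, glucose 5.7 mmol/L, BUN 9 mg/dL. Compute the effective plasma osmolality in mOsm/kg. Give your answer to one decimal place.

Effective osmolality excludes urea (freely permeant across cell membranes):
2·Na + glucose
= 2·139 + 5.7
= 278 + 5.7
= 283.7 mOsm/kg

283.7 mOsm/kg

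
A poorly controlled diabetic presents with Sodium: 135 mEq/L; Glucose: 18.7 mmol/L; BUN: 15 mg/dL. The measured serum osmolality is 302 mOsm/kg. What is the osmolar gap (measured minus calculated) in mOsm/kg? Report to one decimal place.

7.9 mOsm/kg

Calculated osmolality = 2·Na + glucose + BUN/2.8
= 2·135 + 18.7 + 15/2.8
= 270 + 18.70 + 5.36
= 294.06 mOsm/kg ≈ 294.1 mOsm/kg
Osmolar gap = measured − calculated = 302 − 294.1 = 7.9 mOsm/kg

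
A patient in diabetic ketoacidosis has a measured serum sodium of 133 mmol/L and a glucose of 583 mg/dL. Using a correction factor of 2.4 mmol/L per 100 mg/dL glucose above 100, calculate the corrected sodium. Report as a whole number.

145 mmol/L

Corrected Na = measured Na + 2.4 · (glucose − 100)/100
= 133 + 2.4 · (583 − 100)/100
= 133 + 11.6
= 144.6 mmol/L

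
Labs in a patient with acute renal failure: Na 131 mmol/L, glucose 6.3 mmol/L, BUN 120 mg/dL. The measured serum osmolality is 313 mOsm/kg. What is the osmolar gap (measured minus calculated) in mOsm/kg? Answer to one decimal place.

1.8 mOsm/kg

Calculated osmolality = 2·Na + glucose + BUN/2.8
= 2·131 + 6.3 + 120/2.8
= 262 + 6.30 + 42.86
= 311.16 mOsm/kg ≈ 311.2 mOsm/kg
Osmolar gap = measured − calculated = 313 − 311.2 = 1.8 mOsm/kg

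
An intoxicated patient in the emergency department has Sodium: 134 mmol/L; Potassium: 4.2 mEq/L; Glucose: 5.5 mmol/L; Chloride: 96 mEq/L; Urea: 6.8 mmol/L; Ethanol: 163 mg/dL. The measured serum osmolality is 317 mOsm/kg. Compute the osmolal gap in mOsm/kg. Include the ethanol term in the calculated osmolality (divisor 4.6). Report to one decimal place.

Calculated osmolality = 2·Na + glucose + urea + ethanol/4.6
= 2·134 + 5.5 + 6.8 + 163/4.6
= 268 + 5.50 + 6.80 + 35.43
= 315.73 mOsm/kg ≈ 315.7 mOsm/kg
Osmolar gap = measured − calculated = 317 − 315.7 = 1.3 mOsm/kg

1.3 mOsm/kg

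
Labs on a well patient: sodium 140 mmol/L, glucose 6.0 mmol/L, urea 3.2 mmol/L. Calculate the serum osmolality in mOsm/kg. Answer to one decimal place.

Calculated osmolality = 2·Na + glucose + urea
= 2·140 + 6 + 3.2
= 280 + 6 + 3.20
= 289.2 mOsm/kg

289.2 mOsm/kg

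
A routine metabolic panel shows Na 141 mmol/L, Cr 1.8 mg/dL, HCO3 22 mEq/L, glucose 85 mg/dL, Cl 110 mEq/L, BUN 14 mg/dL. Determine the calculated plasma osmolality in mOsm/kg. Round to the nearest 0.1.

Calculated osmolality = 2·Na + glucose/18 + BUN/2.8
= 2·141 + 85/18 + 14/2.8
= 282 + 4.72 + 5
= 291.72 mOsm/kg

291.7 mOsm/kg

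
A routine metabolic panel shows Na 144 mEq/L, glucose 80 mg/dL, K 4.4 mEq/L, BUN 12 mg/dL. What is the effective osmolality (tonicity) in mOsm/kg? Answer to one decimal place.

292.4 mOsm/kg

Effective osmolality excludes urea (freely permeant across cell membranes):
2·Na + glucose/18
= 2·144 + 80/18
= 288 + 4.44
= 292.44 mOsm/kg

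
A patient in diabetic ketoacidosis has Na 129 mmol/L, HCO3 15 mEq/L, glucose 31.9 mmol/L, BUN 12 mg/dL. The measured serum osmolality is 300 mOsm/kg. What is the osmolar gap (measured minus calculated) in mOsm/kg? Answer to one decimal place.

Calculated osmolality = 2·Na + glucose + BUN/2.8
= 2·129 + 31.9 + 12/2.8
= 258 + 31.90 + 4.29
= 294.19 mOsm/kg ≈ 294.2 mOsm/kg
Osmolar gap = measured − calculated = 300 − 294.2 = 5.8 mOsm/kg

5.8 mOsm/kg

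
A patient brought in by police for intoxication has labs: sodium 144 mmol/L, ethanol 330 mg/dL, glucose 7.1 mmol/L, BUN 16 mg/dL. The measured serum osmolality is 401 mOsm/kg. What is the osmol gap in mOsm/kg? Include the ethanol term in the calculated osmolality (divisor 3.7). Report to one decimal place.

Calculated osmolality = 2·Na + glucose + BUN/2.8 + ethanol/3.7
= 2·144 + 7.1 + 16/2.8 + 330/3.7
= 288 + 7.10 + 5.71 + 89.19
= 390 mOsm/kg ≈ 390.0 mOsm/kg
Osmolar gap = measured − calculated = 401 − 390.0 = 11.0 mOsm/kg

11.0 mOsm/kg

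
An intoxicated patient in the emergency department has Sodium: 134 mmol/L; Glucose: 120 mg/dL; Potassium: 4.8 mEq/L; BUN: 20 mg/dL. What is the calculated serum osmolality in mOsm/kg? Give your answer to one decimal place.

Calculated osmolality = 2·Na + glucose/18 + BUN/2.8
= 2·134 + 120/18 + 20/2.8
= 268 + 6.67 + 7.14
= 281.81 mOsm/kg

281.8 mOsm/kg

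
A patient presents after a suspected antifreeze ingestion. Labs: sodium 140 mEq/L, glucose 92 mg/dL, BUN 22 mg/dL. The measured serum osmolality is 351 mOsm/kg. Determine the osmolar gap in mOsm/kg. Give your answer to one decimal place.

Calculated osmolality = 2·Na + glucose/18 + BUN/2.8
= 2·140 + 92/18 + 22/2.8
= 280 + 5.11 + 7.86
= 292.97 mOsm/kg ≈ 293.0 mOsm/kg
Osmolar gap = measured − calculated = 351 − 293.0 = 58.0 mOsm/kg

58.0 mOsm/kg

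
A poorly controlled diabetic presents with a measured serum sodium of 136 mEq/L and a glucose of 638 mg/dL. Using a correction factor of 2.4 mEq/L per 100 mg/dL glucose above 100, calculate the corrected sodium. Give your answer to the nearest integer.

Corrected Na = measured Na + 2.4 · (glucose − 100)/100
= 136 + 2.4 · (638 − 100)/100
= 136 + 12.9
= 148.9 mEq/L

149 mEq/L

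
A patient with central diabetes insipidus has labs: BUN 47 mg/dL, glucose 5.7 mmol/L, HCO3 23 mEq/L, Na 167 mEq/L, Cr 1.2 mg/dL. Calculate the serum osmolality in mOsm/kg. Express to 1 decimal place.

356.5 mOsm/kg

Calculated osmolality = 2·Na + glucose + BUN/2.8
= 2·167 + 5.7 + 47/2.8
= 334 + 5.70 + 16.79
= 356.49 mOsm/kg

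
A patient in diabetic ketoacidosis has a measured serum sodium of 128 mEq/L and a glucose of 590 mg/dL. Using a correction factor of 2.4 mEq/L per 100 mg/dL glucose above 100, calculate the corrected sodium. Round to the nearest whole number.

Corrected Na = measured Na + 2.4 · (glucose − 100)/100
= 128 + 2.4 · (590 − 100)/100
= 128 + 11.8
= 139.8 mEq/L

140 mEq/L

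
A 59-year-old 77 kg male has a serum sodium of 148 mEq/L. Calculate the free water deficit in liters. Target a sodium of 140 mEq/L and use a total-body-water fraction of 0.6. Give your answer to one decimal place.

2.6 L

TBW = 0.6 · 77 = 46.2 L
Free water deficit = TBW · (Na/140 − 1)
= 46.2 · (148/140 − 1)
= 46.2 · 0.0571
= 2.64 L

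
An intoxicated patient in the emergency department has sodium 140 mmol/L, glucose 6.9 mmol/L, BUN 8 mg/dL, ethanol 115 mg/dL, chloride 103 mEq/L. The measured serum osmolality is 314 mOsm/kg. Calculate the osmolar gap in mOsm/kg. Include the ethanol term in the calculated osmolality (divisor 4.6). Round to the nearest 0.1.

-0.8 mOsm/kg

Calculated osmolality = 2·Na + glucose + BUN/2.8 + ethanol/4.6
= 2·140 + 6.9 + 8/2.8 + 115/4.6
= 280 + 6.90 + 2.86 + 25
= 314.76 mOsm/kg ≈ 314.8 mOsm/kg
Osmolar gap = measured − calculated = 314 − 314.8 = -0.8 mOsm/kg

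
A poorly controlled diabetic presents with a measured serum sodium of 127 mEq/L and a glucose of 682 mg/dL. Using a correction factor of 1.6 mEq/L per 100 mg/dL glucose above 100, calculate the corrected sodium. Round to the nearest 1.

136 mEq/L

Corrected Na = measured Na + 1.6 · (glucose − 100)/100
= 127 + 1.6 · (682 − 100)/100
= 127 + 9.3
= 136.3 mEq/L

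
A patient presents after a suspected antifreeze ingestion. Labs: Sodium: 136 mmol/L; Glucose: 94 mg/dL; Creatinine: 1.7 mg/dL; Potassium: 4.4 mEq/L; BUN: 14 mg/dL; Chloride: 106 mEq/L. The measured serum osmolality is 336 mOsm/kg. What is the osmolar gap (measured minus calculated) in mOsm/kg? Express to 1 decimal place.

Calculated osmolality = 2·Na + glucose/18 + BUN/2.8
= 2·136 + 94/18 + 14/2.8
= 272 + 5.22 + 5
= 282.22 mOsm/kg ≈ 282.2 mOsm/kg
Osmolar gap = measured − calculated = 336 − 282.2 = 53.8 mOsm/kg

53.8 mOsm/kg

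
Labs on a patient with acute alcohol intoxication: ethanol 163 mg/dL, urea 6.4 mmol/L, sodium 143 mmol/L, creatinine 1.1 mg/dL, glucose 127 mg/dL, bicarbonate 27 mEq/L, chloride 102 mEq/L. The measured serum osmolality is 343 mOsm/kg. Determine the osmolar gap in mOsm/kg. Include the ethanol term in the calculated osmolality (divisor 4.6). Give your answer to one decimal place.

Calculated osmolality = 2·Na + glucose/18 + urea + ethanol/4.6
= 2·143 + 127/18 + 6.4 + 163/4.6
= 286 + 7.06 + 6.40 + 35.43
= 334.89 mOsm/kg ≈ 334.9 mOsm/kg
Osmolar gap = measured − calculated = 343 − 334.9 = 8.1 mOsm/kg

8.1 mOsm/kg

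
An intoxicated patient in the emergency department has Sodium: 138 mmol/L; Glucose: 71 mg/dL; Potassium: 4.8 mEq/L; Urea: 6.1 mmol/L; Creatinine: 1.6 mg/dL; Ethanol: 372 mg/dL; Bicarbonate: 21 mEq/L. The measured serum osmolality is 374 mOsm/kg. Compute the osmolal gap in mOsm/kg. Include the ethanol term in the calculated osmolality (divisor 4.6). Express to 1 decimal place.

Calculated osmolality = 2·Na + glucose/18 + urea + ethanol/4.6
= 2·138 + 71/18 + 6.1 + 372/4.6
= 276 + 3.94 + 6.10 + 80.87
= 366.91 mOsm/kg ≈ 366.9 mOsm/kg
Osmolar gap = measured − calculated = 374 − 366.9 = 7.1 mOsm/kg

7.1 mOsm/kg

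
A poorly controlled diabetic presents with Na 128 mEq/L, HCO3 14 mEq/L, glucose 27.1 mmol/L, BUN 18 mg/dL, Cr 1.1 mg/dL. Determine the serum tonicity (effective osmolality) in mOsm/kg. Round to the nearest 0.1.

283.1 mOsm/kg

Effective osmolality excludes urea (freely permeant across cell membranes):
2·Na + glucose
= 2·128 + 27.1
= 256 + 27.1
= 283.1 mOsm/kg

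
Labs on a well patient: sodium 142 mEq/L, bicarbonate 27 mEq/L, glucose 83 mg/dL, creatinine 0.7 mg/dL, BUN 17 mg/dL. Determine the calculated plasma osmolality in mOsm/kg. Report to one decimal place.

294.7 mOsm/kg

Calculated osmolality = 2·Na + glucose/18 + BUN/2.8
= 2·142 + 83/18 + 17/2.8
= 284 + 4.61 + 6.07
= 294.68 mOsm/kg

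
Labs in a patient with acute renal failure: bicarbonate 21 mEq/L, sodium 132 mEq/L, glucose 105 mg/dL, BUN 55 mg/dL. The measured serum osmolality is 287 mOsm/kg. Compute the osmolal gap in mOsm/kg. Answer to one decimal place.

-2.5 mOsm/kg

Calculated osmolality = 2·Na + glucose/18 + BUN/2.8
= 2·132 + 105/18 + 55/2.8
= 264 + 5.83 + 19.64
= 289.47 mOsm/kg ≈ 289.5 mOsm/kg
Osmolar gap = measured − calculated = 287 − 289.5 = -2.5 mOsm/kg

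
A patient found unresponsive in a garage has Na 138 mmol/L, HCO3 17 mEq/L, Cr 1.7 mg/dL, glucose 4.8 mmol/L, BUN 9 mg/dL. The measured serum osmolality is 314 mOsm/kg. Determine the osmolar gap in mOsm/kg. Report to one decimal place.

Calculated osmolality = 2·Na + glucose + BUN/2.8
= 2·138 + 4.8 + 9/2.8
= 276 + 4.80 + 3.21
= 284.01 mOsm/kg ≈ 284.0 mOsm/kg
Osmolar gap = measured − calculated = 314 − 284.0 = 30.0 mOsm/kg

30.0 mOsm/kg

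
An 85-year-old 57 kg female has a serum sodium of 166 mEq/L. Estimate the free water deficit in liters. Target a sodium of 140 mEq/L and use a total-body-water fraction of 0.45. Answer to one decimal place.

4.8 L

TBW = 0.45 · 57 = 25.65 L
Free water deficit = TBW · (Na/140 − 1)
= 25.65 · (166/140 − 1)
= 25.65 · 0.1857
= 4.76 L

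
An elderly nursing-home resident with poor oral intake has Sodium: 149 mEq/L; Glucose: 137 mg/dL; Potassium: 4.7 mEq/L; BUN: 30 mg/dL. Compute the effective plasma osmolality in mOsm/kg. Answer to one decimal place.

305.6 mOsm/kg

Effective osmolality excludes urea (freely permeant across cell membranes):
2·Na + glucose/18
= 2·149 + 137/18
= 298 + 7.61
= 305.61 mOsm/kg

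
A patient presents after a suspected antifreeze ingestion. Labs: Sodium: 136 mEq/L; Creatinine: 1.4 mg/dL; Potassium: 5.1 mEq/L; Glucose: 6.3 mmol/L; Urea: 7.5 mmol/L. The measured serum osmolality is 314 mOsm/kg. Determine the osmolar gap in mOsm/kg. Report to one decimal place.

Calculated osmolality = 2·Na + glucose + urea
= 2·136 + 6.3 + 7.5
= 272 + 6.30 + 7.50
= 285.8 mOsm/kg ≈ 285.8 mOsm/kg
Osmolar gap = measured − calculated = 314 − 285.8 = 28.2 mOsm/kg

28.2 mOsm/kg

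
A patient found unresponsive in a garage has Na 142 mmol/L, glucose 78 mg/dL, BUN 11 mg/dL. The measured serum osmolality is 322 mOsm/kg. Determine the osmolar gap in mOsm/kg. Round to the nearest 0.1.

Calculated osmolality = 2·Na + glucose/18 + BUN/2.8
= 2·142 + 78/18 + 11/2.8
= 284 + 4.33 + 3.93
= 292.26 mOsm/kg ≈ 292.3 mOsm/kg
Osmolar gap = measured − calculated = 322 − 292.3 = 29.7 mOsm/kg

29.7 mOsm/kg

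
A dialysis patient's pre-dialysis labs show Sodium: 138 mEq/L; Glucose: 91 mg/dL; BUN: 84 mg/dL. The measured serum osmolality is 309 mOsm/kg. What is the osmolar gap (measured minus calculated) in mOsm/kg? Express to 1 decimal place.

Calculated osmolality = 2·Na + glucose/18 + BUN/2.8
= 2·138 + 91/18 + 84/2.8
= 276 + 5.06 + 30
= 311.06 mOsm/kg ≈ 311.1 mOsm/kg
Osmolar gap = measured − calculated = 309 − 311.1 = -2.1 mOsm/kg

-2.1 mOsm/kg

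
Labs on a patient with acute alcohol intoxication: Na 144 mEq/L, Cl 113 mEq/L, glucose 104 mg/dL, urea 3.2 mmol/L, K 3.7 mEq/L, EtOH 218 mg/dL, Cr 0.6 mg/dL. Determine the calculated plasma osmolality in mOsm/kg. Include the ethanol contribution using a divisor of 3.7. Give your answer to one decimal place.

Calculated osmolality = 2·Na + glucose/18 + urea + ethanol/3.7
= 2·144 + 104/18 + 3.2 + 218/3.7
= 288 + 5.78 + 3.20 + 58.92
= 355.9 mOsm/kg

355.9 mOsm/kg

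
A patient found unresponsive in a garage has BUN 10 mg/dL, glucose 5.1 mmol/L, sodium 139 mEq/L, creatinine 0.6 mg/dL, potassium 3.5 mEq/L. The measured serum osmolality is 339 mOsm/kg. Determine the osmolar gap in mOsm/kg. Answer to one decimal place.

52.3 mOsm/kg

Calculated osmolality = 2·Na + glucose + BUN/2.8
= 2·139 + 5.1 + 10/2.8
= 278 + 5.10 + 3.57
= 286.67 mOsm/kg ≈ 286.7 mOsm/kg
Osmolar gap = measured − calculated = 339 − 286.7 = 52.3 mOsm/kg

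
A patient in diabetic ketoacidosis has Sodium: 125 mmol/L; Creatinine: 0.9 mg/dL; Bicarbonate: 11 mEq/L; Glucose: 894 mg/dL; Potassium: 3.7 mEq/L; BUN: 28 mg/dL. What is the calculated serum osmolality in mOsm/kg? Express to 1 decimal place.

309.7 mOsm/kg

Calculated osmolality = 2·Na + glucose/18 + BUN/2.8
= 2·125 + 894/18 + 28/2.8
= 250 + 49.67 + 10
= 309.67 mOsm/kg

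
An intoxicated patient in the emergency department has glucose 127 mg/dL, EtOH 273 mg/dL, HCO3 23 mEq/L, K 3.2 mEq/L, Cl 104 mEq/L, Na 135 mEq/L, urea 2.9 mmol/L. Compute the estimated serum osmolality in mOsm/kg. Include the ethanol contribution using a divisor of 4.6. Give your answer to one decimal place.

Calculated osmolality = 2·Na + glucose/18 + urea + ethanol/4.6
= 2·135 + 127/18 + 2.9 + 273/4.6
= 270 + 7.06 + 2.90 + 59.35
= 339.31 mOsm/kg

339.3 mOsm/kg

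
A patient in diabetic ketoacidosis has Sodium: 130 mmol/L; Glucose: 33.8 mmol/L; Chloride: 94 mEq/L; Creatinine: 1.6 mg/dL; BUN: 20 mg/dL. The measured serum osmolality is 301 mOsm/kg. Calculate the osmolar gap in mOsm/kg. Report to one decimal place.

Calculated osmolality = 2·Na + glucose + BUN/2.8
= 2·130 + 33.8 + 20/2.8
= 260 + 33.80 + 7.14
= 300.94 mOsm/kg ≈ 300.9 mOsm/kg
Osmolar gap = measured − calculated = 301 − 300.9 = 0.1 mOsm/kg

0.1 mOsm/kg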